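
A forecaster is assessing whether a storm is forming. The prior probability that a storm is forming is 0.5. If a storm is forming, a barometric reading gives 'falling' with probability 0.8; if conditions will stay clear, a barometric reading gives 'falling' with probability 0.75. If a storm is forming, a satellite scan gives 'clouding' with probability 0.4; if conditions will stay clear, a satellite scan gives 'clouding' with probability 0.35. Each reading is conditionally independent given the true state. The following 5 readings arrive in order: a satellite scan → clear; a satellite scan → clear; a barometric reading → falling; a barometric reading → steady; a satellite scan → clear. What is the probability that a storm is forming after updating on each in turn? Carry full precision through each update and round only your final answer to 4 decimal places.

After a satellite scan='clear': P(storm) = 0.6·0.5000 / (0.6·0.5000 + 0.65·0.5000) ≈ 0.4800
After a satellite scan='clear': P(storm) = 0.6·0.4800 / (0.6·0.4800 + 0.65·0.5200) ≈ 0.4601
After a barometric reading='falling': P(storm) = 0.8·0.4601 / (0.8·0.4601 + 0.75·0.5399) ≈ 0.4761
After a barometric reading='steady': P(storm) = 0.2·0.4761 / (0.2·0.4761 + 0.25·0.5239) ≈ 0.4210
After a satellite scan='clear': P(storm) = 0.6·0.4210 / (0.6·0.4210 + 0.65·0.5790) ≈ 0.4016

0.4016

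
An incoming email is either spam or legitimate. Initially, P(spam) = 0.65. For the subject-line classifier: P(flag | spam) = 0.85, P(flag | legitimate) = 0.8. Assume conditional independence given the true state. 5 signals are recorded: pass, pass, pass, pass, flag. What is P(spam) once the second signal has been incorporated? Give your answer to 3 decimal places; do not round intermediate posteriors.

0.511

Each posterior becomes the prior for the next update.
After 'pass': P(spam) = 0.15·0.6500 / (0.15·0.6500 + 0.2·0.3500) ≈ 0.5821
After 'pass': P(spam) = 0.15·0.5821 / (0.15·0.5821 + 0.2·0.4179) ≈ 0.5109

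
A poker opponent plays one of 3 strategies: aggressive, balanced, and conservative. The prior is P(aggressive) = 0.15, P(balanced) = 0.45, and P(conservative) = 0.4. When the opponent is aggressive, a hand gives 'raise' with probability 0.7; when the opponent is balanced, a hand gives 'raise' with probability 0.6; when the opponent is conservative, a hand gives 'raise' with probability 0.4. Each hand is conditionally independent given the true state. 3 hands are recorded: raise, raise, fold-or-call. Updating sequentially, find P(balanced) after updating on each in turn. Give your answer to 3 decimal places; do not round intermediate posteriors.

0.517

After 'raise': normaliser = 0.7·0.1500 + 0.6·0.4500 + 0.4·0.4000; P(aggressive) ≈ 0.1963, P(balanced) ≈ 0.5047, P(conservative) ≈ 0.2991
After 'raise': normaliser = 0.7·0.1963 + 0.6·0.5047 + 0.4·0.2991; P(aggressive) ≈ 0.2454, P(balanced) ≈ 0.5409, P(conservative) ≈ 0.2137
After 'fold-or-call': normaliser = 0.3·0.2454 + 0.4·0.5409 + 0.6·0.2137; P(aggressive) ≈ 0.1760, P(balanced) ≈ 0.5174, P(conservative) ≈ 0.3066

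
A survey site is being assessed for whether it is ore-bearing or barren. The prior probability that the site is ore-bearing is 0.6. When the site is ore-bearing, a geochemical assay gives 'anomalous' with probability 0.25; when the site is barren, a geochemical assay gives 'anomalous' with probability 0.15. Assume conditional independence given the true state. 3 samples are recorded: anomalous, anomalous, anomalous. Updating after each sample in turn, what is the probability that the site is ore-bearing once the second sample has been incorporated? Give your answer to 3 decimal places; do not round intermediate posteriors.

0.806

Apply Bayes' rule sequentially, carrying P(ore) forward.
After 'anomalous': P(ore) = 0.25·0.6000 / (0.25·0.6000 + 0.15·0.4000) ≈ 0.7143
After 'anomalous': P(ore) = 0.25·0.7143 / (0.25·0.7143 + 0.15·0.2857) ≈ 0.8065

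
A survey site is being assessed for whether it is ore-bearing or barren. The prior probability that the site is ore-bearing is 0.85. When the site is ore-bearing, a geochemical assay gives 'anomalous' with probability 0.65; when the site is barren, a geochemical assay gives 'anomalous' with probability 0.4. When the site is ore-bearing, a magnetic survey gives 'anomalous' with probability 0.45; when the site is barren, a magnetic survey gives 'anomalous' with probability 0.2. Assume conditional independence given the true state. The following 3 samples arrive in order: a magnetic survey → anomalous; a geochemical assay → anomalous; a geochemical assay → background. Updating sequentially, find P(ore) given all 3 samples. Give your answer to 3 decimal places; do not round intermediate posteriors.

After a magnetic survey='anomalous': P(ore) = 0.45·0.8500 / (0.45·0.8500 + 0.2·0.1500) ≈ 0.9273
After a geochemical assay='anomalous': P(ore) = 0.65·0.9273 / (0.65·0.9273 + 0.4·0.0727) ≈ 0.9540
After a geochemical assay='background': P(ore) = 0.35·0.9540 / (0.35·0.9540 + 0.6·0.0460) ≈ 0.9236

0.924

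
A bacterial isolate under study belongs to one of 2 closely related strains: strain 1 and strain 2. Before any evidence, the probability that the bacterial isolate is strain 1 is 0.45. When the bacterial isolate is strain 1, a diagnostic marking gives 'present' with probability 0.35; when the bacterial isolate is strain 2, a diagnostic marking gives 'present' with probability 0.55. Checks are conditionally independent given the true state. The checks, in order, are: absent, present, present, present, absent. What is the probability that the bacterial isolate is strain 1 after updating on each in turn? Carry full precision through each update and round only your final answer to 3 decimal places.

0.306

After 'absent': P(strain 1) = 0.65·0.4500 / (0.65·0.4500 + 0.45·0.5500) ≈ 0.5417
After 'present': P(strain 1) = 0.35·0.5417 / (0.35·0.5417 + 0.55·0.4583) ≈ 0.4292
After 'present': P(strain 1) = 0.35·0.4292 / (0.35·0.4292 + 0.55·0.5708) ≈ 0.3237
After 'present': P(strain 1) = 0.35·0.3237 / (0.35·0.3237 + 0.55·0.6763) ≈ 0.2335
After 'absent': P(strain 1) = 0.65·0.2335 / (0.65·0.2335 + 0.45·0.7665) ≈ 0.3055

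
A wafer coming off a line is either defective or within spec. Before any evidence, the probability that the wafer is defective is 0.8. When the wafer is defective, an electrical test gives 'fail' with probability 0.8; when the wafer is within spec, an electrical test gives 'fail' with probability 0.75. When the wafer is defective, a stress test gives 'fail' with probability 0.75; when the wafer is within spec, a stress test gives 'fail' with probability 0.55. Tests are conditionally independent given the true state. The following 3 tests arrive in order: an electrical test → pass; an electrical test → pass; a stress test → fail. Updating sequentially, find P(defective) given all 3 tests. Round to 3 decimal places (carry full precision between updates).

0.777

Each posterior becomes the prior for the next update.
After an electrical test='pass': P(defective) = 0.2·0.8000 / (0.2·0.8000 + 0.25·0.2000) ≈ 0.7619
After an electrical test='pass': P(defective) = 0.2·0.7619 / (0.2·0.7619 + 0.25·0.2381) ≈ 0.7191
After a stress test='fail': P(defective) = 0.75·0.7191 / (0.75·0.7191 + 0.55·0.2809) ≈ 0.7773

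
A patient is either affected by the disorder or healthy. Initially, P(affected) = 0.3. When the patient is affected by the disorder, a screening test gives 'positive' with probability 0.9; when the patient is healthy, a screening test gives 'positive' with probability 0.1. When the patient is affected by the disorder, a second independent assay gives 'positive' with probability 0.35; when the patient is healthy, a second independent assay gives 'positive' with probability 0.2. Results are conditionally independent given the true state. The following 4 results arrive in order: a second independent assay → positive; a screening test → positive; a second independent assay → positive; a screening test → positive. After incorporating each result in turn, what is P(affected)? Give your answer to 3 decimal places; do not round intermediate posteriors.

Apply Bayes' rule sequentially, carrying P(affected) forward.
After a second independent assay='positive': P(affected) = 0.35·0.3000 / (0.35·0.3000 + 0.2·0.7000) ≈ 0.4286
After a screening test='positive': P(affected) = 0.9·0.4286 / (0.9·0.4286 + 0.1·0.5714) ≈ 0.8710
After a second independent assay='positive': P(affected) = 0.35·0.8710 / (0.35·0.8710 + 0.2·0.1290) ≈ 0.9220
After a screening test='positive': P(affected) = 0.9·0.9220 / (0.9·0.9220 + 0.1·0.0780) ≈ 0.9907

0.991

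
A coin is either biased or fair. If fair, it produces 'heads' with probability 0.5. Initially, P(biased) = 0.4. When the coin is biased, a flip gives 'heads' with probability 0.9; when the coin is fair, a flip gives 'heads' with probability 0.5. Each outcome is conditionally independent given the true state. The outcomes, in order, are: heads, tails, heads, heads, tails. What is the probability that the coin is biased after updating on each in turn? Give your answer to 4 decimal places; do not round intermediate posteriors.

0.1346

Each posterior becomes the prior for the next update.
After 'heads': P(biased) = 0.9·0.4000 / (0.9·0.4000 + 0.5·0.6000) ≈ 0.5455
After 'tails': P(biased) = 0.1·0.5455 / (0.1·0.5455 + 0.5·0.4545) ≈ 0.1935
After 'heads': P(biased) = 0.9·0.1935 / (0.9·0.1935 + 0.5·0.8065) ≈ 0.3017
After 'heads': P(biased) = 0.9·0.3017 / (0.9·0.3017 + 0.5·0.6983) ≈ 0.4374
After 'tails': P(biased) = 0.1·0.4374 / (0.1·0.4374 + 0.5·0.5626) ≈ 0.1346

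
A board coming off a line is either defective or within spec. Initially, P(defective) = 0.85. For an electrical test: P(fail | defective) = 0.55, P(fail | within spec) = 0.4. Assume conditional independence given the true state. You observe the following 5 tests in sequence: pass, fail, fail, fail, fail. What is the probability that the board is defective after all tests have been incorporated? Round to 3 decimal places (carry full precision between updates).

After 'pass': P(defective) = 0.45·0.8500 / (0.45·0.8500 + 0.6·0.1500) ≈ 0.8095
After 'fail': P(defective) = 0.55·0.8095 / (0.55·0.8095 + 0.4·0.1905) ≈ 0.8539
After 'fail': P(defective) = 0.55·0.8539 / (0.55·0.8539 + 0.4·0.1461) ≈ 0.8893
After 'fail': P(defective) = 0.55·0.8893 / (0.55·0.8893 + 0.4·0.1107) ≈ 0.9170
After 'fail': P(defective) = 0.55·0.9170 / (0.55·0.9170 + 0.4·0.0830) ≈ 0.9382

0.938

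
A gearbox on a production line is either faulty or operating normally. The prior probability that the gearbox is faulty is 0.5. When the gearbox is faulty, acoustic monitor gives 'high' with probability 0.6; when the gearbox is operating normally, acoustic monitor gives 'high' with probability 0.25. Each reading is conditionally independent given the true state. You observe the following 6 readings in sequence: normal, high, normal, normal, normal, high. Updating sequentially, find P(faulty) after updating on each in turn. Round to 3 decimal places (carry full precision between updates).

0.318

After 'normal': P(faulty) = 0.4·0.5000 / (0.4·0.5000 + 0.75·0.5000) ≈ 0.3478
After 'high': P(faulty) = 0.6·0.3478 / (0.6·0.3478 + 0.25·0.6522) ≈ 0.5614
After 'normal': P(faulty) = 0.4·0.5614 / (0.4·0.5614 + 0.75·0.4386) ≈ 0.4057
After 'normal': P(faulty) = 0.4·0.4057 / (0.4·0.4057 + 0.75·0.5943) ≈ 0.2669
After 'normal': P(faulty) = 0.4·0.2669 / (0.4·0.2669 + 0.75·0.7331) ≈ 0.1626
After 'high': P(faulty) = 0.6·0.1626 / (0.6·0.1626 + 0.25·0.8374) ≈ 0.3179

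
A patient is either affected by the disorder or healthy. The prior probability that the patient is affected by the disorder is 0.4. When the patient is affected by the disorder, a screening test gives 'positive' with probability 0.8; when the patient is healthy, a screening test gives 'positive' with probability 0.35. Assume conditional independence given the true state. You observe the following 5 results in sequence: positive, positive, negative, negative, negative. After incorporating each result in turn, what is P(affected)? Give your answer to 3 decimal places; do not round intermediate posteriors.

0.092

After 'positive': P(affected) = 0.8·0.4000 / (0.8·0.4000 + 0.35·0.6000) ≈ 0.6038
After 'positive': P(affected) = 0.8·0.6038 / (0.8·0.6038 + 0.35·0.3962) ≈ 0.7769
After 'negative': P(affected) = 0.2·0.7769 / (0.2·0.7769 + 0.65·0.2231) ≈ 0.5173
After 'negative': P(affected) = 0.2·0.5173 / (0.2·0.5173 + 0.65·0.4827) ≈ 0.2480
After 'negative': P(affected) = 0.2·0.2480 / (0.2·0.2480 + 0.65·0.7520) ≈ 0.0921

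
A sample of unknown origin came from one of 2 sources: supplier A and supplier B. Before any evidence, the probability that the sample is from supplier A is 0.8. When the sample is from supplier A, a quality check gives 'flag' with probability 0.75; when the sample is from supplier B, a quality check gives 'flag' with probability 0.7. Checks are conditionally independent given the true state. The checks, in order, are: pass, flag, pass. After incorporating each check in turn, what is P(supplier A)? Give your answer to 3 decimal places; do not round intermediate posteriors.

0.749

Apply Bayes' rule sequentially, carrying P(supplier A) forward.
After 'pass': P(supplier A) = 0.25·0.8000 / (0.25·0.8000 + 0.3·0.2000) ≈ 0.7692
After 'flag': P(supplier A) = 0.75·0.7692 / (0.75·0.7692 + 0.7·0.2308) ≈ 0.7812
After 'pass': P(supplier A) = 0.25·0.7812 / (0.25·0.7812 + 0.3·0.2188) ≈ 0.7485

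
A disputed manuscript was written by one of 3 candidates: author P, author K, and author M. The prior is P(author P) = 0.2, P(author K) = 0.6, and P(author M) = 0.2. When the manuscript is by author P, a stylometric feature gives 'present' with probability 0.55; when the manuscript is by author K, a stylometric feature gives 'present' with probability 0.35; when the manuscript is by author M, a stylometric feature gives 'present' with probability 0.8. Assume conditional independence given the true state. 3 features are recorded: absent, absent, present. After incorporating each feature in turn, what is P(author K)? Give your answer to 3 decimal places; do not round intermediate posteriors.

0.756

After 'absent': normaliser = 0.45·0.2000 + 0.65·0.6000 + 0.2·0.2000; P(author P) ≈ 0.1731, P(author K) ≈ 0.7500, P(author M) ≈ 0.0769
After 'absent': normaliser = 0.45·0.1731 + 0.65·0.7500 + 0.2·0.0769; P(author P) ≈ 0.1341, P(author K) ≈ 0.8394, P(author M) ≈ 0.0265
After 'present': normaliser = 0.55·0.1341 + 0.35·0.8394 + 0.8·0.0265; P(author P) ≈ 0.1897, P(author K) ≈ 0.7557, P(author M) ≈ 0.0545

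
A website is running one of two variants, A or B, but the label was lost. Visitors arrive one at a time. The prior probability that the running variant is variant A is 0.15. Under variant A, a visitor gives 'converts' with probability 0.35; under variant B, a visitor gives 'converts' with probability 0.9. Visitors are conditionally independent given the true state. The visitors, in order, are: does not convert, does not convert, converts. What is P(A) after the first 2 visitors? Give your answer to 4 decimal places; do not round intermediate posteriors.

0.8817

After 'does not convert': P(A) = 0.65·0.1500 / (0.65·0.1500 + 0.1·0.8500) ≈ 0.5342
After 'does not convert': P(A) = 0.65·0.5342 / (0.65·0.5342 + 0.1·0.4658) ≈ 0.8817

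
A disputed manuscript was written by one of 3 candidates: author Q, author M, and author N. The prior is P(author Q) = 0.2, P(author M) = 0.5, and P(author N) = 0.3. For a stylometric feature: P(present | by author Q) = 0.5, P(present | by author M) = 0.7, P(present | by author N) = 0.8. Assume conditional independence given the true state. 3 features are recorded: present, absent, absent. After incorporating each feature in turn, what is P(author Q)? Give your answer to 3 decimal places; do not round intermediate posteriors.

0.378

Each posterior becomes the prior for the next update.
After 'present': normaliser = 0.5·0.2000 + 0.7·0.5000 + 0.8·0.3000; P(author Q) ≈ 0.1449, P(author M) ≈ 0.5072, P(author N) ≈ 0.3478
After 'absent': normaliser = 0.5·0.1449 + 0.3·0.5072 + 0.2·0.3478; P(author Q) ≈ 0.2463, P(author M) ≈ 0.5172, P(author N) ≈ 0.2365
After 'absent': normaliser = 0.5·0.2463 + 0.3·0.5172 + 0.2·0.2365; P(author Q) ≈ 0.3782, P(author M) ≈ 0.4766, P(author N) ≈ 0.1452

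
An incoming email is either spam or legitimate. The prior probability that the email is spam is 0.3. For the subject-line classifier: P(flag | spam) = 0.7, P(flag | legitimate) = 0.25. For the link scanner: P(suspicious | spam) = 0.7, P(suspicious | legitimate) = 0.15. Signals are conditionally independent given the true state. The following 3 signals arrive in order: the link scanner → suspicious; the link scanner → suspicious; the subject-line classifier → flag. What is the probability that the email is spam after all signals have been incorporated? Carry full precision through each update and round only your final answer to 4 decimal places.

0.9631

After the link scanner='suspicious': P(spam) = 0.7·0.3000 / (0.7·0.3000 + 0.15·0.7000) ≈ 0.6667
After the link scanner='suspicious': P(spam) = 0.7·0.6667 / (0.7·0.6667 + 0.15·0.3333) ≈ 0.9032
After the subject-line classifier='flag': P(spam) = 0.7·0.9032 / (0.7·0.9032 + 0.25·0.0968) ≈ 0.9631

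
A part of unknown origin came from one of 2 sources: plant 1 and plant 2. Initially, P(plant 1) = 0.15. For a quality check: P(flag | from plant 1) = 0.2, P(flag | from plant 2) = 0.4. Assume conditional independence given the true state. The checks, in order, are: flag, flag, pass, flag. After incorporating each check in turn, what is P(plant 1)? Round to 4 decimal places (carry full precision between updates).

After 'flag': P(plant 1) = 0.2·0.1500 / (0.2·0.1500 + 0.4·0.8500) ≈ 0.0811
After 'flag': P(plant 1) = 0.2·0.0811 / (0.2·0.0811 + 0.4·0.9189) ≈ 0.0423
After 'pass': P(plant 1) = 0.8·0.0423 / (0.8·0.0423 + 0.6·0.9577) ≈ 0.0556
After 'flag': P(plant 1) = 0.2·0.0556 / (0.2·0.0556 + 0.4·0.9444) ≈ 0.0286

0.0286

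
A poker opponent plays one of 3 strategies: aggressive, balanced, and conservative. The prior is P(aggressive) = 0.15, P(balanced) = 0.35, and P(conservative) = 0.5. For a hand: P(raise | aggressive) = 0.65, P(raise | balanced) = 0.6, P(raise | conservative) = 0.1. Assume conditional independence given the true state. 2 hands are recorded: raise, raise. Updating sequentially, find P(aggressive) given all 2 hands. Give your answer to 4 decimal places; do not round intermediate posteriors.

0.3260

After 'raise': normaliser = 0.65·0.1500 + 0.6·0.3500 + 0.1·0.5000; P(aggressive) ≈ 0.2727, P(balanced) ≈ 0.5874, P(conservative) ≈ 0.1399
After 'raise': normaliser = 0.65·0.2727 + 0.6·0.5874 + 0.1·0.1399; P(aggressive) ≈ 0.3260, P(balanced) ≈ 0.6482, P(conservative) ≈ 0.0257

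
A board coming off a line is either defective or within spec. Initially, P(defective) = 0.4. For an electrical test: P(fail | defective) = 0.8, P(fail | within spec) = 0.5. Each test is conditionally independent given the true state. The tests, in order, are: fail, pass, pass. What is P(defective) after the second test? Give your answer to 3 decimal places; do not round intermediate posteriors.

0.299

Apply Bayes' rule sequentially, carrying P(defective) forward.
After 'fail': P(defective) = 0.8·0.4000 / (0.8·0.4000 + 0.5·0.6000) ≈ 0.5161
After 'pass': P(defective) = 0.2·0.5161 / (0.2·0.5161 + 0.5·0.4839) ≈ 0.2991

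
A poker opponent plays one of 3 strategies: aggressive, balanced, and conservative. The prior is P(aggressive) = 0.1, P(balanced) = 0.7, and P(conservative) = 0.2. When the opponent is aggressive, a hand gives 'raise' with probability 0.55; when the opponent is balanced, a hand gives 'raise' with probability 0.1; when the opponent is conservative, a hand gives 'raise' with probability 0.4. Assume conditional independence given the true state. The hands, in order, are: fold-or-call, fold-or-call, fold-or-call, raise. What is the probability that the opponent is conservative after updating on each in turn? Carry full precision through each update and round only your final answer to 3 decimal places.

0.236

After 'fold-or-call': normaliser = 0.45·0.1000 + 0.9·0.7000 + 0.6·0.2000; P(aggressive) ≈ 0.0566, P(balanced) ≈ 0.7925, P(conservative) ≈ 0.1509
After 'fold-or-call': normaliser = 0.45·0.0566 + 0.9·0.7925 + 0.6·0.1509; P(aggressive) ≈ 0.0307, P(balanced) ≈ 0.8601, P(conservative) ≈ 0.1092
After 'fold-or-call': normaliser = 0.45·0.0307 + 0.9·0.8601 + 0.6·0.1092; P(aggressive) ≈ 0.0162, P(balanced) ≈ 0.9070, P(conservative) ≈ 0.0768
After 'raise': normaliser = 0.55·0.0162 + 0.1·0.9070 + 0.4·0.0768; P(aggressive) ≈ 0.0684, P(balanced) ≈ 0.6960, P(conservative) ≈ 0.2357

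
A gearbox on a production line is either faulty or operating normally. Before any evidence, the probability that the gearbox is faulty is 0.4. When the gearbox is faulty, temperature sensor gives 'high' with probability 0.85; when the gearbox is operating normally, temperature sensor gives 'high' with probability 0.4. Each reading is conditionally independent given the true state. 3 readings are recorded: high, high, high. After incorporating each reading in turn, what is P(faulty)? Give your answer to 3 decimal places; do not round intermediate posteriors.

0.865

After 'high': P(faulty) = 0.85·0.4000 / (0.85·0.4000 + 0.4·0.6000) ≈ 0.5862
After 'high': P(faulty) = 0.85·0.5862 / (0.85·0.5862 + 0.4·0.4138) ≈ 0.7506
After 'high': P(faulty) = 0.85·0.7506 / (0.85·0.7506 + 0.4·0.2494) ≈ 0.8648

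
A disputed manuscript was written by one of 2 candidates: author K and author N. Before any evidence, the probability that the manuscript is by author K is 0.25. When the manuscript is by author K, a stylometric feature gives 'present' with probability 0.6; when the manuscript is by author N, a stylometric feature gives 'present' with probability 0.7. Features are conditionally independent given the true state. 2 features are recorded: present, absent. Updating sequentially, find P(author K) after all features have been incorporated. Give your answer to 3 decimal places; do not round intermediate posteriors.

After 'present': P(author K) = 0.6·0.2500 / (0.6·0.2500 + 0.7·0.7500) ≈ 0.2222
After 'absent': P(author K) = 0.4·0.2222 / (0.4·0.2222 + 0.3·0.7778) ≈ 0.2759

0.276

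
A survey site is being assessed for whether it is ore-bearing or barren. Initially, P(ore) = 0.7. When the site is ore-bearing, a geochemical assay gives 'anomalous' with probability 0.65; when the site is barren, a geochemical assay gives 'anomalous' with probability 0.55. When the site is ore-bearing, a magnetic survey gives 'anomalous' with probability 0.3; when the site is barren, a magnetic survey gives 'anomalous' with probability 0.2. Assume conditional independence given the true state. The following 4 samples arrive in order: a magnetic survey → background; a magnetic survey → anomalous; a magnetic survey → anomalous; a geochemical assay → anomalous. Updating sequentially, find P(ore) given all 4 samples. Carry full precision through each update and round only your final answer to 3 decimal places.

Each posterior becomes the prior for the next update.
After a magnetic survey='background': P(ore) = 0.7·0.7000 / (0.7·0.7000 + 0.8·0.3000) ≈ 0.6712
After a magnetic survey='anomalous': P(ore) = 0.3·0.6712 / (0.3·0.6712 + 0.2·0.3288) ≈ 0.7538
After a magnetic survey='anomalous': P(ore) = 0.3·0.7538 / (0.3·0.7538 + 0.2·0.2462) ≈ 0.8212
After a geochemical assay='anomalous': P(ore) = 0.65·0.8212 / (0.65·0.8212 + 0.55·0.1788) ≈ 0.8445

0.844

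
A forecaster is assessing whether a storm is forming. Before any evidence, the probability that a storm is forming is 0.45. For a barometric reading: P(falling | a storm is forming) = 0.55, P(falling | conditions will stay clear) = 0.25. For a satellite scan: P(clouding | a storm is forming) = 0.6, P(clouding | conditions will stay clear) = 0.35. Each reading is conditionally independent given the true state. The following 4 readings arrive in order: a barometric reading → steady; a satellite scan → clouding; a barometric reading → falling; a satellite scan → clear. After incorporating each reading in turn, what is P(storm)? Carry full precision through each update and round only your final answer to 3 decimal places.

0.533

Apply Bayes' rule sequentially, carrying P(storm) forward.
After a barometric reading='steady': P(storm) = 0.45·0.4500 / (0.45·0.4500 + 0.75·0.5500) ≈ 0.3293
After a satellite scan='clouding': P(storm) = 0.6·0.3293 / (0.6·0.3293 + 0.35·0.6707) ≈ 0.4570
After a barometric reading='falling': P(storm) = 0.55·0.4570 / (0.55·0.4570 + 0.25·0.5430) ≈ 0.6493
After a satellite scan='clear': P(storm) = 0.4·0.6493 / (0.4·0.6493 + 0.65·0.3507) ≈ 0.5326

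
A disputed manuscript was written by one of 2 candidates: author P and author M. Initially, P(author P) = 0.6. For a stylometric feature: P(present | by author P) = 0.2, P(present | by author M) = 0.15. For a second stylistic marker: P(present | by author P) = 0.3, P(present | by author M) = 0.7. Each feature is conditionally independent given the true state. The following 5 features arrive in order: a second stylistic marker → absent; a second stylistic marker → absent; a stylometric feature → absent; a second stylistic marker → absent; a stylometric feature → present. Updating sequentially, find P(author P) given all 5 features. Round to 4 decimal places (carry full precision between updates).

Each posterior becomes the prior for the next update.
After a second stylistic marker='absent': P(author P) = 0.7·0.6000 / (0.7·0.6000 + 0.3·0.4000) ≈ 0.7778
After a second stylistic marker='absent': P(author P) = 0.7·0.7778 / (0.7·0.7778 + 0.3·0.2222) ≈ 0.8909
After a stylometric feature='absent': P(author P) = 0.8·0.8909 / (0.8·0.8909 + 0.85·0.1091) ≈ 0.8849
After a second stylistic marker='absent': P(author P) = 0.7·0.8849 / (0.7·0.8849 + 0.3·0.1151) ≈ 0.9472
After a stylometric feature='present': P(author P) = 0.2·0.9472 / (0.2·0.9472 + 0.15·0.0528) ≈ 0.9599

0.9599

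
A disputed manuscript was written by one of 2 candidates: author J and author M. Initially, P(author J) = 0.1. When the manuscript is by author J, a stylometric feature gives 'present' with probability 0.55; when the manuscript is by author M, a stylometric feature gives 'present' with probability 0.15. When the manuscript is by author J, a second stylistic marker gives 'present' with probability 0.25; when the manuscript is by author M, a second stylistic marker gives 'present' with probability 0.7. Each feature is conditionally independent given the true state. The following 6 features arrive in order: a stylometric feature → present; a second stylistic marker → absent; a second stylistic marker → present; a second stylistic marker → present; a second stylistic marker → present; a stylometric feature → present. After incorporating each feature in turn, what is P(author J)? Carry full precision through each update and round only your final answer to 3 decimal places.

After a stylometric feature='present': P(author J) = 0.55·0.1000 / (0.55·0.1000 + 0.15·0.9000) ≈ 0.2895
After a second stylistic marker='absent': P(author J) = 0.75·0.2895 / (0.75·0.2895 + 0.3·0.7105) ≈ 0.5046
After a second stylistic marker='present': P(author J) = 0.25·0.5046 / (0.25·0.5046 + 0.7·0.4954) ≈ 0.2667
After a second stylistic marker='present': P(author J) = 0.25·0.2667 / (0.25·0.2667 + 0.7·0.7333) ≈ 0.1150
After a second stylistic marker='present': P(author J) = 0.25·0.1150 / (0.25·0.1150 + 0.7·0.8850) ≈ 0.0443
After a stylometric feature='present': P(author J) = 0.55·0.0443 / (0.55·0.0443 + 0.15·0.9557) ≈ 0.1454

0.145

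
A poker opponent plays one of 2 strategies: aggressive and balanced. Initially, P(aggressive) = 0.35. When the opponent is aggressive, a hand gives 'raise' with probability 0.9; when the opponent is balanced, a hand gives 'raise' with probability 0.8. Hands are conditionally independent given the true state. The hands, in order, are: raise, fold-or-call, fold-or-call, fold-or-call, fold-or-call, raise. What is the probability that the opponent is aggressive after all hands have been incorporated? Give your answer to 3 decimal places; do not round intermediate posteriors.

Each posterior becomes the prior for the next update.
After 'raise': P(aggressive) = 0.9·0.3500 / (0.9·0.3500 + 0.8·0.6500) ≈ 0.3772
After 'fold-or-call': P(aggressive) = 0.1·0.3772 / (0.1·0.3772 + 0.2·0.6228) ≈ 0.2325
After 'fold-or-call': P(aggressive) = 0.1·0.2325 / (0.1·0.2325 + 0.2·0.7675) ≈ 0.1315
After 'fold-or-call': P(aggressive) = 0.1·0.1315 / (0.1·0.1315 + 0.2·0.8685) ≈ 0.0704
After 'fold-or-call': P(aggressive) = 0.1·0.0704 / (0.1·0.0704 + 0.2·0.9296) ≈ 0.0365
After 'raise': P(aggressive) = 0.9·0.0365 / (0.9·0.0365 + 0.8·0.9635) ≈ 0.0409

0.041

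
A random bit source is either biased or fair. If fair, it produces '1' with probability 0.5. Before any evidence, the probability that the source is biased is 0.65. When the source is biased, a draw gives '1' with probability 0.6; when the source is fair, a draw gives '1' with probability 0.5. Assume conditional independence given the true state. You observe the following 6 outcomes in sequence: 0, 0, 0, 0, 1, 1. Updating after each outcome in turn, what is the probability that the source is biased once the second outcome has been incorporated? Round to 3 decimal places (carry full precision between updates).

After '0': P(biased) = 0.4·0.6500 / (0.4·0.6500 + 0.5·0.3500) ≈ 0.5977
After '0': P(biased) = 0.4·0.5977 / (0.4·0.5977 + 0.5·0.4023) ≈ 0.5431

0.543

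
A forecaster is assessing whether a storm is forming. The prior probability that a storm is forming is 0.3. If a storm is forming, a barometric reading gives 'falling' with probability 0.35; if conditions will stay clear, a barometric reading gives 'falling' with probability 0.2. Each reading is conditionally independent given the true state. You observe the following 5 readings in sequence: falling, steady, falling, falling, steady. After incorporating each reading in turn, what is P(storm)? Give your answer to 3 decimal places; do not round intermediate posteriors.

0.603

After 'falling': P(storm) = 0.35·0.3000 / (0.35·0.3000 + 0.2·0.7000) ≈ 0.4286
After 'steady': P(storm) = 0.65·0.4286 / (0.65·0.4286 + 0.8·0.5714) ≈ 0.3786
After 'falling': P(storm) = 0.35·0.3786 / (0.35·0.3786 + 0.2·0.6214) ≈ 0.5161
After 'falling': P(storm) = 0.35·0.5161 / (0.35·0.5161 + 0.2·0.4839) ≈ 0.6511
After 'steady': P(storm) = 0.65·0.6511 / (0.65·0.6511 + 0.8·0.3489) ≈ 0.6026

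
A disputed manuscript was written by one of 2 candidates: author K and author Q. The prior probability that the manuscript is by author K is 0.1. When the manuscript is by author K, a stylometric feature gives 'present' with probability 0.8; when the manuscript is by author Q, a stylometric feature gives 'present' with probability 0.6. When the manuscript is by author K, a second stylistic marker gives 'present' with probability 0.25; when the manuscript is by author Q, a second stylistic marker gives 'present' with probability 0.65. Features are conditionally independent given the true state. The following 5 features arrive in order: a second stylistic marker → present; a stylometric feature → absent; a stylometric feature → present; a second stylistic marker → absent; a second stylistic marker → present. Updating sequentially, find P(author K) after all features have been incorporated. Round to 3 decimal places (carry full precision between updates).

0.023

After a second stylistic marker='present': P(author K) = 0.25·0.1000 / (0.25·0.1000 + 0.65·0.9000) ≈ 0.0410
After a stylometric feature='absent': P(author K) = 0.2·0.0410 / (0.2·0.0410 + 0.4·0.9590) ≈ 0.0209
After a stylometric feature='present': P(author K) = 0.8·0.0209 / (0.8·0.0209 + 0.6·0.9791) ≈ 0.0277
After a second stylistic marker='absent': P(author K) = 0.75·0.0277 / (0.75·0.0277 + 0.35·0.9723) ≈ 0.0575
After a second stylistic marker='present': P(author K) = 0.25·0.0575 / (0.25·0.0575 + 0.65·0.9425) ≈ 0.0229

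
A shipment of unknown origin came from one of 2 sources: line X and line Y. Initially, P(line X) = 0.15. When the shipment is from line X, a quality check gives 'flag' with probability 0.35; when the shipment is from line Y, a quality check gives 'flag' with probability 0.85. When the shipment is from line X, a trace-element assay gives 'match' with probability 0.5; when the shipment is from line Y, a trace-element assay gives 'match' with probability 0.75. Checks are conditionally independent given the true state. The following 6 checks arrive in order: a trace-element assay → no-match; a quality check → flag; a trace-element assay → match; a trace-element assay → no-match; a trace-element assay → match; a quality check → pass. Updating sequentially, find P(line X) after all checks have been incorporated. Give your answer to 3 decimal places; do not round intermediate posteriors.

After a trace-element assay='no-match': P(line X) = 0.5·0.1500 / (0.5·0.1500 + 0.25·0.8500) ≈ 0.2609
After a quality check='flag': P(line X) = 0.35·0.2609 / (0.35·0.2609 + 0.85·0.7391) ≈ 0.1269
After a trace-element assay='match': P(line X) = 0.5·0.1269 / (0.5·0.1269 + 0.75·0.8731) ≈ 0.0883
After a trace-element assay='no-match': P(line X) = 0.5·0.0883 / (0.5·0.0883 + 0.25·0.9117) ≈ 0.1623
After a trace-element assay='match': P(line X) = 0.5·0.1623 / (0.5·0.1623 + 0.75·0.8377) ≈ 0.1144
After a quality check='pass': P(line X) = 0.65·0.1144 / (0.65·0.1144 + 0.15·0.8856) ≈ 0.3589

0.359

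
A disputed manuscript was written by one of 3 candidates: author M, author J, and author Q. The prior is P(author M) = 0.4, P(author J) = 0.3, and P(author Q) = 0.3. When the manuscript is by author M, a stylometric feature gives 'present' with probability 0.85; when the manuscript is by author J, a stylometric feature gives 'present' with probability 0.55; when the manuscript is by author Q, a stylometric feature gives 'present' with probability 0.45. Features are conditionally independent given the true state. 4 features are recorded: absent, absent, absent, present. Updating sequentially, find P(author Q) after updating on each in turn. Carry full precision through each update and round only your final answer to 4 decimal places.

After 'absent': normaliser = 0.15·0.4000 + 0.45·0.3000 + 0.55·0.3000; P(author M) ≈ 0.1667, P(author J) ≈ 0.3750, P(author Q) ≈ 0.4583
After 'absent': normaliser = 0.15·0.1667 + 0.45·0.3750 + 0.55·0.4583; P(author M) ≈ 0.0561, P(author J) ≈ 0.3785, P(author Q) ≈ 0.5654
After 'absent': normaliser = 0.15·0.0561 + 0.45·0.3785 + 0.55·0.5654; P(author M) ≈ 0.0172, P(author J) ≈ 0.3478, P(author Q) ≈ 0.6350
After 'present': normaliser = 0.85·0.0172 + 0.55·0.3478 + 0.45·0.6350; P(author M) ≈ 0.0297, P(author J) ≈ 0.3891, P(author Q) ≈ 0.5812

0.5812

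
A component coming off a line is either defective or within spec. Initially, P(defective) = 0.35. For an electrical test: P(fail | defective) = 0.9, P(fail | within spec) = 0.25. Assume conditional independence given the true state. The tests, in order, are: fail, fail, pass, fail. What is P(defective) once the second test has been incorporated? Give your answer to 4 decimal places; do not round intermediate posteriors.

0.8747

After 'fail': P(defective) = 0.9·0.3500 / (0.9·0.3500 + 0.25·0.6500) ≈ 0.6597
After 'fail': P(defective) = 0.9·0.6597 / (0.9·0.6597 + 0.25·0.3403) ≈ 0.8747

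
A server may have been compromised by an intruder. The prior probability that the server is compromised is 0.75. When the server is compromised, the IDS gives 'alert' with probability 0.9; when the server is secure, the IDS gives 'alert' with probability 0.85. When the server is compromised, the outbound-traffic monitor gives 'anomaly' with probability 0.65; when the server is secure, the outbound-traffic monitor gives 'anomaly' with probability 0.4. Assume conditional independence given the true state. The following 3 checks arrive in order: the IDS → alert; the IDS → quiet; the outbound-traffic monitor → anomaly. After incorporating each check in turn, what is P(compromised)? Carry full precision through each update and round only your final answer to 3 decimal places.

0.775

Apply Bayes' rule sequentially, carrying P(compromised) forward.
After the IDS='alert': P(compromised) = 0.9·0.7500 / (0.9·0.7500 + 0.85·0.2500) ≈ 0.7606
After the IDS='quiet': P(compromised) = 0.1·0.7606 / (0.1·0.7606 + 0.15·0.2394) ≈ 0.6792
After the outbound-traffic monitor='anomaly': P(compromised) = 0.65·0.6792 / (0.65·0.6792 + 0.4·0.3208) ≈ 0.7748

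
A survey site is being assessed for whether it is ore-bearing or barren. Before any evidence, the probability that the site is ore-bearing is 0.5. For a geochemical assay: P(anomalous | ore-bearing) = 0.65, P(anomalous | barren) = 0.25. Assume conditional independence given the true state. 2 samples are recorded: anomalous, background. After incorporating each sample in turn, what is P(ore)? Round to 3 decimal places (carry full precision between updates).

After 'anomalous': P(ore) = 0.65·0.5000 / (0.65·0.5000 + 0.25·0.5000) ≈ 0.7222
After 'background': P(ore) = 0.35·0.7222 / (0.35·0.7222 + 0.75·0.2778) ≈ 0.5482

0.548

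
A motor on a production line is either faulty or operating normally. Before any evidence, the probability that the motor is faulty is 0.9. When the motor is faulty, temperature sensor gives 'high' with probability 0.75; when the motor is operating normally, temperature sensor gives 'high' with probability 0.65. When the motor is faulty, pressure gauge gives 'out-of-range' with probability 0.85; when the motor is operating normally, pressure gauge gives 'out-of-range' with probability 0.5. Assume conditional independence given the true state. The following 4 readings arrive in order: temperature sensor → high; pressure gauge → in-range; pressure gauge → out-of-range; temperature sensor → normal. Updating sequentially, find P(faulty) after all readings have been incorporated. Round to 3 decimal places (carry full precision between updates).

Each posterior becomes the prior for the next update.
After temperature sensor='high': P(faulty) = 0.75·0.9000 / (0.75·0.9000 + 0.65·0.1000) ≈ 0.9122
After pressure gauge='in-range': P(faulty) = 0.15·0.9122 / (0.15·0.9122 + 0.5·0.0878) ≈ 0.7570
After pressure gauge='out-of-range': P(faulty) = 0.85·0.7570 / (0.85·0.7570 + 0.5·0.2430) ≈ 0.8412
After temperature sensor='normal': P(faulty) = 0.25·0.8412 / (0.25·0.8412 + 0.35·0.1588) ≈ 0.7909

0.791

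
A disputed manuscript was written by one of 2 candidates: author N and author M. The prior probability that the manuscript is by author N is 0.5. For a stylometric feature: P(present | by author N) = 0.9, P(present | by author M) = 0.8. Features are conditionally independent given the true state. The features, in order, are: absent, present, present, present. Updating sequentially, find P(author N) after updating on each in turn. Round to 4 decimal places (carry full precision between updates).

0.4159

Each posterior becomes the prior for the next update.
After 'absent': P(author N) = 0.1·0.5000 / (0.1·0.5000 + 0.2·0.5000) ≈ 0.3333
After 'present': P(author N) = 0.9·0.3333 / (0.9·0.3333 + 0.8·0.6667) ≈ 0.3600
After 'present': P(author N) = 0.9·0.3600 / (0.9·0.3600 + 0.8·0.6400) ≈ 0.3876
After 'present': P(author N) = 0.9·0.3876 / (0.9·0.3876 + 0.8·0.6124) ≈ 0.4159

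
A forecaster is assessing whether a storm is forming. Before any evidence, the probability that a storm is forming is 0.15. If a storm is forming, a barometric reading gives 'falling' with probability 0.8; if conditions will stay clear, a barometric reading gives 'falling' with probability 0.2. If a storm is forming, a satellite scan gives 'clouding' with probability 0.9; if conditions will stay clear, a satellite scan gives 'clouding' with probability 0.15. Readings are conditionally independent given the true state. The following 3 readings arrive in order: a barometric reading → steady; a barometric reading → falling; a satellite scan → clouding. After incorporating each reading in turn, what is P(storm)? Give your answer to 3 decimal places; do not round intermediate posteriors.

0.514

After a barometric reading='steady': P(storm) = 0.2·0.1500 / (0.2·0.1500 + 0.8·0.8500) ≈ 0.0423
After a barometric reading='falling': P(storm) = 0.8·0.0423 / (0.8·0.0423 + 0.2·0.9577) ≈ 0.1500
After a satellite scan='clouding': P(storm) = 0.9·0.1500 / (0.9·0.1500 + 0.15·0.8500) ≈ 0.5143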